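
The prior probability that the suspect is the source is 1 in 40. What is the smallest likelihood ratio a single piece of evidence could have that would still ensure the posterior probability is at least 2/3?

78

Prior odds = 0.025/0.975 = 1/39.
Target odds = (2/3)/(1/3) = 2.
Required Bayes factor = 2 ÷ (1/39) = 78.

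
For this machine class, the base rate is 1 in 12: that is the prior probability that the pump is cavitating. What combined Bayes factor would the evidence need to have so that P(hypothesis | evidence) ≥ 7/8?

Prior odds = (1/12)/(11/12) = 1/11.
Target odds = 0.875/0.125 = 7.
Required Bayes factor = 7 ÷ (1/11) = 77.

77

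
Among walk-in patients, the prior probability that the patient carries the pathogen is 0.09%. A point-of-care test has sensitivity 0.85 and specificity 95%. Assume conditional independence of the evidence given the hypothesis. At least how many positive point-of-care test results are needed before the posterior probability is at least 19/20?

Prior odds: 0.0009 ÷ 0.9991 = 9/9991.
False-positive rate = 1 − 0.95 = 0.05; likelihood ratio of a positive = 0.85/0.05 = 17.
Target posterior odds = 0.95/0.05 = 19.
Require 17ⁿ ≥ 19 ÷ (9/9991) = 189829/9.
17³ = 4913 falls short of 189829/9 but 17⁴ = 83521 reaches it, so n = 4.

4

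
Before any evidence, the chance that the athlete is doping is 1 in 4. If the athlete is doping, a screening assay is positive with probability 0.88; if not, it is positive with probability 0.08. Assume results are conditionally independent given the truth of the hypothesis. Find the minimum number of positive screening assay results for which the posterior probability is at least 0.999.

Prior odds = 0.25/0.75 = 1/3.
Likelihood ratio of a positive = 0.88/0.08 = 11.
Target odds: 0.999 ÷ 0.001 = 999.
Require 11ⁿ ≥ 999 ÷ (1/3) = 2997.
11³ = 1331 falls short of 2997 but 11⁴ = 14641 reaches it, so n = 4.

4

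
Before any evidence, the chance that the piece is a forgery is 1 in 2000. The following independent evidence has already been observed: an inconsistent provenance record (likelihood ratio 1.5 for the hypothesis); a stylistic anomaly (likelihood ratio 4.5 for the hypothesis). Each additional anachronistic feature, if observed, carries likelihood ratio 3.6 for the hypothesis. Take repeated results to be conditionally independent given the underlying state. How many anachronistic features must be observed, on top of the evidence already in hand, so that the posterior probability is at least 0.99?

Prior odds = 0.0005/0.9995 = 1/1999.
Combined Bayes factor of the evidence already in hand = 1.5 × 4.5 = 6.75.
Odds after that evidence = (1/1999) × 6.75 = 27/7996.
Target odds = 0.99/0.01 = 99.
Need 3.6ⁿ ≥ 99 ÷ (27/7996) = 87956/3.
3.6⁸ ≈28211.1 falls short of 87956/3 but 3.6⁹ ≈101560 reaches it, so n = 9.

9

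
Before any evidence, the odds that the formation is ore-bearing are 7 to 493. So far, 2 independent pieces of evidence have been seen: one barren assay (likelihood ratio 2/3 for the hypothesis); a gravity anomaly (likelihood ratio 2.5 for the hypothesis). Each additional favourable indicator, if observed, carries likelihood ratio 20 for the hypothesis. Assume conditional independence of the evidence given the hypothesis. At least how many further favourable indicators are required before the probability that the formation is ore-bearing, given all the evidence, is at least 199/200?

Prior odds = 7/493.
Combined Bayes factor of the evidence already in hand = (2/3) × 2.5 = 5/3.
Odds after that evidence = (7/493) × 5/3 = 35/1479.
Target odds = 0.995/0.005 = 199.
Need 20ⁿ ≥ 199 ÷ (35/1479) = 294321/35.
20³ = 8000 falls short of 294321/35 but 20⁴ = 160000 reaches it, so n = 4.

4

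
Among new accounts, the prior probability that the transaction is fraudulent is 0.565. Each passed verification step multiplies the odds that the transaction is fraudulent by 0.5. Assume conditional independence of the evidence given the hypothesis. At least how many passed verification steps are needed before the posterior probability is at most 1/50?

6

Prior odds = 0.565/0.435 = 113/87.
Likelihood ratio per passed verification step = 0.5.
Target posterior odds = 0.02/0.98 = 1/49.
Need (113/87) × 0.5ⁿ ≤ 1/49, i.e. 0.5ⁿ ≤ 87/5537.
0.5⁵ = 0.03125 is still above 87/5537 but 0.5⁶ = 0.015625 is at or below it, so n = 6.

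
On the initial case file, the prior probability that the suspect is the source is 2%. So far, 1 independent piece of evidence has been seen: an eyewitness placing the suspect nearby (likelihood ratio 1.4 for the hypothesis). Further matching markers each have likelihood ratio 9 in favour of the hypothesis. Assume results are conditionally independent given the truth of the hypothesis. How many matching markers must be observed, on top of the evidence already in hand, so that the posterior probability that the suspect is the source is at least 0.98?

4

Prior odds = 0.02/0.98 = 1/49.
Bayes factor of the evidence already in hand = 1.4.
Odds after that evidence = (1/49) × 1.4 = 1/35.
Target odds = 0.98/0.02 = 49.
Need 9ⁿ ≥ 49 ÷ (1/35) = 1715.
9³ = 729 falls short of 1715 but 9⁴ = 6561 reaches it, so n = 4.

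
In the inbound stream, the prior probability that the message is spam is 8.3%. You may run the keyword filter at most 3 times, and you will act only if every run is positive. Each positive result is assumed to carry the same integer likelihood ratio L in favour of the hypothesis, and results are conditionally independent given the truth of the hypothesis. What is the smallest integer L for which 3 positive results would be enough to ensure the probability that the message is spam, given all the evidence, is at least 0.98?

Prior odds = 0.083/0.917 = 83/917.
Target odds = 0.98/0.02 = 49.
Need L³ ≥ 49 ÷ (83/917) = 44933/83.
8³ = 512 < 44933/83 ≤ 729 = 9³, so L = 9.

9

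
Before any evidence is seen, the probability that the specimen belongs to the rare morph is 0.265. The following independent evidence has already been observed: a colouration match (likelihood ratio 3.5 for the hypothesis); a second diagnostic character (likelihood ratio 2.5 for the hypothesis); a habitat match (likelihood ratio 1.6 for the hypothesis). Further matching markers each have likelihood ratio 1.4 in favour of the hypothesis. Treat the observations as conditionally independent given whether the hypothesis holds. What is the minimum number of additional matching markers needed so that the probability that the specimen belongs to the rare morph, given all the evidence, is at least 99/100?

9

Prior odds = 0.265/0.735 = 53/147.
Combined Bayes factor of the evidence already in hand = 3.5 × 2.5 × 1.6 = 14.
Odds after that evidence = (53/147) × 14 = 106/21.
Target odds = 0.99/0.01 = 99.
Need 1.4ⁿ ≥ 99 ÷ (106/21) = 2079/106.
1.4⁸ = 5764801/390625 falls short of 2079/106 but 1.4⁹ = 40353607/1953125 reaches it, so n = 9.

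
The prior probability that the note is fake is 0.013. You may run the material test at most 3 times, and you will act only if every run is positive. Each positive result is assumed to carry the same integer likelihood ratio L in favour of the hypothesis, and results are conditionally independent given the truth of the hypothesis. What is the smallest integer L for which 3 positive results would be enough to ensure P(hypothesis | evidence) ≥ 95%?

12

Prior odds = 0.013/0.987 = 13/987.
Target odds = 0.95/0.05 = 19.
Need L³ ≥ 19 ÷ (13/987) = 18753/13.
11³ = 1331 < 18753/13 ≤ 1728 = 12³, so L = 12.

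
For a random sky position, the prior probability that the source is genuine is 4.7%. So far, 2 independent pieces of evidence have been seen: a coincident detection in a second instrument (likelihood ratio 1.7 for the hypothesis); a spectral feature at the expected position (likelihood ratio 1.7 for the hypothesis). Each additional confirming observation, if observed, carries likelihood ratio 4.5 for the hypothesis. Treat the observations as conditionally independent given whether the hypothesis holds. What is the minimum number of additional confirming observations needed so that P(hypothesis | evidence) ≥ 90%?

Prior odds = 0.047/0.953 = 47/953.
Combined Bayes factor of the evidence already in hand = 1.7 × 1.7 = 2.89.
Odds after that evidence = (47/953) × 2.89 = 13583/95300.
Target odds = 0.9/0.1 = 9.
Need 4.5ⁿ ≥ 9 ÷ (13583/95300) = 857700/13583.
4.5² = 20.25 falls short of 857700/13583 but 4.5³ = 91.125 reaches it, so n = 3.

3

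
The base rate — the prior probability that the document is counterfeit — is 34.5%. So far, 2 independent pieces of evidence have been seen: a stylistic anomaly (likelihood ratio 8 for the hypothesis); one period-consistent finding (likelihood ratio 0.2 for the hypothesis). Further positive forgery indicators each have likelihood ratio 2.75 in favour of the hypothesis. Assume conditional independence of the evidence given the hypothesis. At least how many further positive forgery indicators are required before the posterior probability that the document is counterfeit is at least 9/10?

Prior odds = 0.345/0.655 = 69/131.
Combined Bayes factor of the evidence already in hand = 8 × 0.2 = 1.6.
Odds after that evidence = (69/131) × 1.6 = 552/655.
Target odds = 0.9/0.1 = 9.
Need 2.75ⁿ ≥ 9 ÷ (552/655) = 1965/184.
2.75² = 7.5625 falls short of 1965/184 but 2.75³ = 20.796875 reaches it, so n = 3.

3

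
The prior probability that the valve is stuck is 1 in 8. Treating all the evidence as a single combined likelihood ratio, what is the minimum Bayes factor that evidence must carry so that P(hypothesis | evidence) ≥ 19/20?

Prior odds = 0.125/0.875 = 1/7.
Target odds = 0.95/0.05 = 19.
Required Bayes factor = 19 ÷ (1/7) = 133.

133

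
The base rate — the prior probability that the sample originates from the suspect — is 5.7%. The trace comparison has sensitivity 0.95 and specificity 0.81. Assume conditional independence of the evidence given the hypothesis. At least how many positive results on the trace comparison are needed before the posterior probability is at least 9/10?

4

Prior odds = 0.057/0.943 = 57/943.
False-positive rate = 1 − 0.81 = 0.19; likelihood ratio of a positive = 0.95/0.19 = 5.
Target odds: 0.9 ÷ 0.1 = 9.
Require 5ⁿ ≥ 9 ÷ (57/943) = 2829/19.
5³ = 125 falls short of 2829/19 but 5⁴ = 625 reaches it, so n = 4.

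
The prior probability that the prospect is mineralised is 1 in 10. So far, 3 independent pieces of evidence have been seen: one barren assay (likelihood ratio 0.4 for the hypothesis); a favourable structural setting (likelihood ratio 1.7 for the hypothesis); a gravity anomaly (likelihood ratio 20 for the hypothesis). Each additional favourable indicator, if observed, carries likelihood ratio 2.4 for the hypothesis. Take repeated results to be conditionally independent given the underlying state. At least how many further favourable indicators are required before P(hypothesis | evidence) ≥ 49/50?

Prior odds = 0.1/0.9 = 1/9.
Combined Bayes factor of the evidence already in hand = 0.4 × 1.7 × 20 = 13.6.
Odds after that evidence = (1/9) × 13.6 = 68/45.
Target odds = 0.98/0.02 = 49.
Need 2.4ⁿ ≥ 49 ÷ (68/45) = 2205/68.
2.4³ = 13.824 falls short of 2205/68 but 2.4⁴ = 33.1776 reaches it, so n = 4.

4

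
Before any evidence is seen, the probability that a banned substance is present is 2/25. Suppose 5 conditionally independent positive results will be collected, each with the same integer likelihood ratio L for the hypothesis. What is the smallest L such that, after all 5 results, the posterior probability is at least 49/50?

Prior odds = 0.08/0.92 = 2/23.
Target odds = 0.98/0.02 = 49.
Need L⁵ ≥ 49 ÷ (2/23) = 563.5.
3⁵ = 243 < 563.5 ≤ 1024 = 4⁵, so L = 4.

4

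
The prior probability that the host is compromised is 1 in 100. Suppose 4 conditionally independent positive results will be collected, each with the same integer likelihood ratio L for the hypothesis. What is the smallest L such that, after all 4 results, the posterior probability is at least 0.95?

7

Prior odds = 0.01/0.99 = 1/99.
Target odds = 0.95/0.05 = 19.
Need L⁴ ≥ 19 ÷ (1/99) = 1881.
6⁴ = 1296 < 1881 ≤ 2401 = 7⁴, so L = 7.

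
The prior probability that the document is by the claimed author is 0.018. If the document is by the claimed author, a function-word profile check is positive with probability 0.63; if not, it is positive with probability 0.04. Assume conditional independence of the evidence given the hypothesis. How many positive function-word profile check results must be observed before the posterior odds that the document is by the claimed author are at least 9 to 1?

Prior odds = 0.018/0.982 = 9/491.
Likelihood ratio of a positive = 0.63/0.04 = 15.75.
Target odds = 9.
Require 15.75ⁿ ≥ 9 ÷ (9/491) = 491.
15.75² = 248.0625 falls short of 491 but 15.75³ = 3906.984375 reaches it, so n = 3.

3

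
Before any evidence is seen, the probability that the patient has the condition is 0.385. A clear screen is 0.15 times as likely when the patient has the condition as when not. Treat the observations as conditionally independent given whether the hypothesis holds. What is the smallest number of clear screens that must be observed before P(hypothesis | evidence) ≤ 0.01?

3

Prior odds: 0.385 ÷ 0.615 = 77/123.
Likelihood ratio per clear screen = 0.15.
Target posterior odds = 0.01/0.99 = 1/99.
Require 0.15ⁿ ≤ 1/99 ÷ (77/123) = 41/2541.
0.15² = 0.0225 is still above 41/2541 but 0.15³ = 0.003375 is at or below it, so n = 3.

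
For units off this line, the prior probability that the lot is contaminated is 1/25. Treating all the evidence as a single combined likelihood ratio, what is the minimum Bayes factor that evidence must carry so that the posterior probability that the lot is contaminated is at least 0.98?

Prior odds = 0.04/0.96 = 1/24.
Target odds = 0.98/0.02 = 49.
Required Bayes factor = 49 ÷ (1/24) = 1176.

1176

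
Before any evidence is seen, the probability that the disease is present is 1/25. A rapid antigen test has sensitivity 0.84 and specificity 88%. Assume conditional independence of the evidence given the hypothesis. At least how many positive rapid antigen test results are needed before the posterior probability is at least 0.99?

4

Prior odds = 0.04/0.96 = 1/24.
False-positive rate = 1 − 0.88 = 0.12; likelihood ratio of a positive = 0.84/0.12 = 7.
Target odds: 0.99 ÷ 0.01 = 99.
Need (1/24) × 7ⁿ ≥ 99, i.e. 7ⁿ ≥ 2376.
7³ = 343 falls short of 2376 but 7⁴ = 2401 reaches it, so n = 4.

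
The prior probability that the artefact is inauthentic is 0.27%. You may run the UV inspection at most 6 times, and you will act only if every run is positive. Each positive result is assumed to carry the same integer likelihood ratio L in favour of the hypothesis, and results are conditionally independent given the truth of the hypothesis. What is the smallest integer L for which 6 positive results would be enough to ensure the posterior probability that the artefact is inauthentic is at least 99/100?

6

Prior odds = 0.0027/0.9973 = 27/9973.
Target odds = 0.99/0.01 = 99.
Need L⁶ ≥ 99 ÷ (27/9973) = 109703/3.
5⁶ = 15625 < 109703/3 ≤ 46656 = 6⁶, so L = 6.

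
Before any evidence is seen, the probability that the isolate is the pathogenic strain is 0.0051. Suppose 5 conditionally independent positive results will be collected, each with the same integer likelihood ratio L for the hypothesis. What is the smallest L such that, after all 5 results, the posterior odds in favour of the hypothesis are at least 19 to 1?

Prior odds = 0.0051/0.9949 = 51/9949.
Target odds = 19.
Need L⁵ ≥ 19 ÷ (51/9949) = 189031/51.
5⁵ = 3125 < 189031/51 ≤ 7776 = 6⁵, so L = 6.

6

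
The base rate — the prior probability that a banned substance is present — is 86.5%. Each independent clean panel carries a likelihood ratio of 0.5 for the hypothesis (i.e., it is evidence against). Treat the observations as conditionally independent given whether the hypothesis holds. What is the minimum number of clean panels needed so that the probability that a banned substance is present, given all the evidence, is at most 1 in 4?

Prior odds: 0.865 ÷ 0.135 = 173/27.
Likelihood ratio per clean panel = 0.5.
Target odds: 0.25 ÷ 0.75 = 1/3.
Require 0.5ⁿ ≤ 1/3 ÷ (173/27) = 9/173.
0.5⁴ = 0.0625 is still above 9/173 but 0.5⁵ = 0.03125 is at or below it, so n = 5.

5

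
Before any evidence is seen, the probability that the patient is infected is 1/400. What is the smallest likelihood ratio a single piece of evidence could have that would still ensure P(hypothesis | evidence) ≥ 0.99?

39501

Prior odds = 0.0025/0.9975 = 1/399.
Target odds = 0.99/0.01 = 99.
Required Bayes factor = 99 ÷ (1/399) = 39501.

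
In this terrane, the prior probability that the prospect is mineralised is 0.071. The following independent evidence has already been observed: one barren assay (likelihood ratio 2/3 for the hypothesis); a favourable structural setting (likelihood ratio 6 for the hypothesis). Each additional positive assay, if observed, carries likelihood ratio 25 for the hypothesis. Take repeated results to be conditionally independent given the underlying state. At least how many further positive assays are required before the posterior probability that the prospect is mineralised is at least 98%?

Prior odds = 0.071/0.929 = 71/929.
Combined Bayes factor of the evidence already in hand = (2/3) × 6 = 4.
Odds after that evidence = (71/929) × 4 = 284/929.
Target odds = 0.98/0.02 = 49.
Need 25ⁿ ≥ 49 ÷ (284/929) = 45521/284.
25¹ = 25 falls short of 45521/284 but 25² = 625 reaches it, so n = 2.

2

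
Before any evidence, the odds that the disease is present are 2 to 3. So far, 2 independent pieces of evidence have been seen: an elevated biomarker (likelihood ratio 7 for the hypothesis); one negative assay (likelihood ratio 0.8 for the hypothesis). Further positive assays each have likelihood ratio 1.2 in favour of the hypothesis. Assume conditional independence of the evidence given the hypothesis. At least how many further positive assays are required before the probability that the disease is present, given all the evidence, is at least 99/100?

18

Prior odds = 2/3.
Combined Bayes factor of the evidence already in hand = 7 × 0.8 = 5.6.
Odds after that evidence = (2/3) × 5.6 = 56/15.
Target odds = 0.99/0.01 = 99.
Need 1.2ⁿ ≥ 99 ÷ (56/15) = 1485/56.
1.2¹⁷ ≈22.1861 falls short of 1485/56 but 1.2¹⁸ ≈26.6233 reaches it, so n = 18.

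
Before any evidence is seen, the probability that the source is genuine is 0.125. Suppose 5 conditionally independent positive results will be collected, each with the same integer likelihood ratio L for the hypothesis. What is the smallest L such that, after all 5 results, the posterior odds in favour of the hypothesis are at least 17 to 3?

3

Prior odds = 0.125/0.875 = 1/7.
Target odds = 17/3.
Need L⁵ ≥ 17/3 ÷ (1/7) = 119/3.
2⁵ = 32 < 119/3 ≤ 243 = 3⁵, so L = 3.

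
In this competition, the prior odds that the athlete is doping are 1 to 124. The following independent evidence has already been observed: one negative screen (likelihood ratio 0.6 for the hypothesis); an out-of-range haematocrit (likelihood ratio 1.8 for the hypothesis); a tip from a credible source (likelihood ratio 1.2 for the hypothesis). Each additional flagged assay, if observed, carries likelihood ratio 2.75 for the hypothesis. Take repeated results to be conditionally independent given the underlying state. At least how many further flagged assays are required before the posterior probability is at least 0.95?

8

Prior odds = 1/124.
Combined Bayes factor of the evidence already in hand = 0.6 × 1.8 × 1.2 = 1.296.
Odds after that evidence = (1/124) × 1.296 = 81/7750.
Target odds = 0.95/0.05 = 19.
Need 2.75ⁿ ≥ 19 ÷ (81/7750) = 147250/81.
2.75⁷ = 19487171/16384 falls short of 147250/81 but 2.75⁸ = 214358881/65536 reaches it, so n = 8.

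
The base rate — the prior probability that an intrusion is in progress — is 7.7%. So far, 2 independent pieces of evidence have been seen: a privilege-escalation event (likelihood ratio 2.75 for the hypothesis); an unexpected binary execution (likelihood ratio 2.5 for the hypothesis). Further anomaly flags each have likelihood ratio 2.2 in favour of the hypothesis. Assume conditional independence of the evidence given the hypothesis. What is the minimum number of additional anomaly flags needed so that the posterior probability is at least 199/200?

8

Prior odds = 0.077/0.923 = 77/923.
Combined Bayes factor of the evidence already in hand = 2.75 × 2.5 = 6.875.
Odds after that evidence = (77/923) × 6.875 = 4235/7384.
Target odds = 0.995/0.005 = 199.
Need 2.2ⁿ ≥ 199 ÷ (4235/7384) = 1469416/4235.
2.2⁷ = 19487171/78125 falls short of 1469416/4235 but 2.2⁸ = 214358881/390625 reaches it, so n = 8.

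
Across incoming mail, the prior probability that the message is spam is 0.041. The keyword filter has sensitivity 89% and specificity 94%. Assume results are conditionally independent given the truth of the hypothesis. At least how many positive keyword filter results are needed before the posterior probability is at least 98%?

Prior odds: 0.041 ÷ 0.959 = 41/959.
False-positive rate = 1 − 0.94 = 0.06; likelihood ratio of a positive = 0.89/0.06 = 89/6.
Target posterior odds = 0.98/0.02 = 49.
Need (41/959) × (89/6)ⁿ ≥ 49, i.e. (89/6)ⁿ ≥ 46991/41.
(89/6)² = 7921/36 falls short of 46991/41 but (89/6)³ = 704969/216 reaches it, so n = 3.

3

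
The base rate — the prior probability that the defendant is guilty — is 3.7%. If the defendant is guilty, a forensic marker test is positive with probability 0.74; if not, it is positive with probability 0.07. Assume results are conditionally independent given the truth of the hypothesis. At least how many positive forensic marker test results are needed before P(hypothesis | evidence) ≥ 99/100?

Prior odds: 0.037 ÷ 0.963 = 37/963.
Likelihood ratio of a positive = 0.74/0.07 = 74/7.
Target posterior odds = 0.99/0.01 = 99.
Require (74/7)ⁿ ≥ 99 ÷ (37/963) = 95337/37.
(74/7)³ = 405224/343 falls short of 95337/37 but (74/7)⁴ = 29986576/2401 reaches it, so n = 4.

4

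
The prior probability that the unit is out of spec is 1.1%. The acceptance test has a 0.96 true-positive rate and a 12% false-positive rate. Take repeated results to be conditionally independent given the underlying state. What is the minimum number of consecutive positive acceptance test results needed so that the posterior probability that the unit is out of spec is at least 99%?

Prior odds = 0.011/0.989 = 11/989.
Likelihood ratio of a positive result = 0.96/0.12 = 8.
Target odds: 0.99 ÷ 0.01 = 99.
Require 8ⁿ ≥ 99 ÷ (11/989) = 8901.
8⁴ = 4096 falls short of 8901 but 8⁵ = 32768 reaches it, so n = 5.

5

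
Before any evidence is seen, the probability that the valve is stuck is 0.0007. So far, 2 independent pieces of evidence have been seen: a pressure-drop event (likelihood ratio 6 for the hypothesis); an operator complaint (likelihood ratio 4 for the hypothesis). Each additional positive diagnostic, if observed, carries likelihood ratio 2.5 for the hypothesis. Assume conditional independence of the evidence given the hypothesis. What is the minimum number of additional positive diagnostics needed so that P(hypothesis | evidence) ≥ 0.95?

8

Prior odds = 0.0007/0.9993 = 7/9993.
Combined Bayes factor of the evidence already in hand = 6 × 4 = 24.
Odds after that evidence = (7/9993) × 24 = 56/3331.
Target odds = 0.95/0.05 = 19.
Need 2.5ⁿ ≥ 19 ÷ (56/3331) = 63289/56.
2.5⁷ = 610.3515625 falls short of 63289/56 but 2.5⁸ = 390625/256 reaches it, so n = 8.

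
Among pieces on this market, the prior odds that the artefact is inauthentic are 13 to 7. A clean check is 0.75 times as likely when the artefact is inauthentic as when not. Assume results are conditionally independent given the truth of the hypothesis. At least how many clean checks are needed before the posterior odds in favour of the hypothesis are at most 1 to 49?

16

Prior odds = 13/7.
Likelihood ratio per clean check = 0.75.
Target odds = 1/49.
Need (13/7) × 0.75ⁿ ≤ 1/49, i.e. 0.75ⁿ ≤ 1/91.
0.75¹⁵ ≈0.0133635 is still above 1/91 but 0.75¹⁶ ≈0.0100226 is at or below it, so n = 16.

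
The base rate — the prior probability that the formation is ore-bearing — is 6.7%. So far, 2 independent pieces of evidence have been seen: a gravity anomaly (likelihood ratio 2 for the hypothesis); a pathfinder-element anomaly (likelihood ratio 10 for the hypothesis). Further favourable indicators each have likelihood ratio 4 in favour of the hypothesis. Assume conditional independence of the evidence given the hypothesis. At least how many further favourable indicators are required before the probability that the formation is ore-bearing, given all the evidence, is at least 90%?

2

Prior odds = 0.067/0.933 = 67/933.
Combined Bayes factor of the evidence already in hand = 2 × 10 = 20.
Odds after that evidence = (67/933) × 20 = 1340/933.
Target odds = 0.9/0.1 = 9.
Need 4ⁿ ≥ 9 ÷ (1340/933) = 8397/1340.
4¹ = 4 falls short of 8397/1340 but 4² = 16 reaches it, so n = 2.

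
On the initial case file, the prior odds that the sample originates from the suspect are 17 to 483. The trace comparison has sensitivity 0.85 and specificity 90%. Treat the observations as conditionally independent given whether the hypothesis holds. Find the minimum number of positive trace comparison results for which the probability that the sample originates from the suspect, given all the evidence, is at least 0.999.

5

Prior odds = 17/483.
False-positive rate = 1 − 0.9 = 0.1; likelihood ratio of a positive = 0.85/0.1 = 8.5.
Target odds: 0.999 ÷ 0.001 = 999.
Require 8.5ⁿ ≥ 999 ÷ (17/483) = 482517/17.
8.5⁴ = 5220.0625 falls short of 482517/17 but 8.5⁵ = 44370.53125 reaches it, so n = 5.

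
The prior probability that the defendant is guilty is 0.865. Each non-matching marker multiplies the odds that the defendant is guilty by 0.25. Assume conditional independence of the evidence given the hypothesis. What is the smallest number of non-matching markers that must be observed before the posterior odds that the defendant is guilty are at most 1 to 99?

5

Prior odds = 0.865/0.135 = 173/27.
Likelihood ratio per non-matching marker = 0.25.
Target odds = 1/99.
Require 0.25ⁿ ≤ 1/99 ÷ (173/27) = 3/1903.
0.25⁴ = 0.00390625 is still above 3/1903 but 0.25⁵ = 1/1024 is at or below it, so n = 5.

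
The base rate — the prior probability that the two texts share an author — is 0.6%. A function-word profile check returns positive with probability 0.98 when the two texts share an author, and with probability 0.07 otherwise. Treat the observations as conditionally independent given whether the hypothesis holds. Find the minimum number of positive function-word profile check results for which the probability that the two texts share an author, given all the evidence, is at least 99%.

4

Prior odds: 0.006 ÷ 0.994 = 3/497.
Likelihood ratio of a positive result = 0.98/0.07 = 14.
Target posterior odds = 0.99/0.01 = 99.
Need (3/497) × 14ⁿ ≥ 99, i.e. 14ⁿ ≥ 16401.
14³ = 2744 falls short of 16401 but 14⁴ = 38416 reaches it, so n = 4.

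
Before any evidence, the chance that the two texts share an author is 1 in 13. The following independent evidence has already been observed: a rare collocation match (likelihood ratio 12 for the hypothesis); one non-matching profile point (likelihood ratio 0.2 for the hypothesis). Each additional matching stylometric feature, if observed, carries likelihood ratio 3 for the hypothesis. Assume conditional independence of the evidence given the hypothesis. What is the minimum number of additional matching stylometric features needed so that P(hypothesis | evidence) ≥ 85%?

4

Prior odds = (1/13)/(12/13) = 1/12.
Combined Bayes factor of the evidence already in hand = 12 × 0.2 = 2.4.
Odds after that evidence = (1/12) × 2.4 = 0.2.
Target odds = 0.85/0.15 = 17/3.
Need 3ⁿ ≥ 17/3 ÷ 0.2 = 85/3.
3³ = 27 falls short of 85/3 but 3⁴ = 81 reaches it, so n = 4.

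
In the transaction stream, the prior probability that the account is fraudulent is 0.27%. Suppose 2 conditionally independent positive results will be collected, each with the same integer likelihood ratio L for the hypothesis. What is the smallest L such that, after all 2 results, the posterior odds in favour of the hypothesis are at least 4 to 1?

Prior odds = 0.0027/0.9973 = 27/9973.
Target odds = 4.
Need L² ≥ 4 ÷ (27/9973) = 39892/27.
38² = 1444 < 39892/27 ≤ 1521 = 39², so L = 39.

39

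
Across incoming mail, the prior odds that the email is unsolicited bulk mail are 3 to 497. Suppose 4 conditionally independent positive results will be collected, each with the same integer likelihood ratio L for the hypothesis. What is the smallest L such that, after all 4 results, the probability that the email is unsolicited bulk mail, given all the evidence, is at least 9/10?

7

Prior odds = 3/497.
Target odds = 0.9/0.1 = 9.
Need L⁴ ≥ 9 ÷ (3/497) = 1491.
6⁴ = 1296 < 1491 ≤ 2401 = 7⁴, so L = 7.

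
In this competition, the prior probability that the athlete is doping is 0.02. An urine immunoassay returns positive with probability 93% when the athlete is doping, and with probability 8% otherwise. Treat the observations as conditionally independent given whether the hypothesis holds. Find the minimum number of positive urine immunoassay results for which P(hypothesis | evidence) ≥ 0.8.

Prior odds: 0.02 ÷ 0.98 = 1/49.
Likelihood ratio of a positive result = 0.93/0.08 = 11.625.
Target posterior odds = 0.8/0.2 = 4.
Need (1/49) × 11.625ⁿ ≥ 4, i.e. 11.625ⁿ ≥ 196.
11.625² = 135.140625 falls short of 196 but 11.625³ = 804357/512 reaches it, so n = 3.

3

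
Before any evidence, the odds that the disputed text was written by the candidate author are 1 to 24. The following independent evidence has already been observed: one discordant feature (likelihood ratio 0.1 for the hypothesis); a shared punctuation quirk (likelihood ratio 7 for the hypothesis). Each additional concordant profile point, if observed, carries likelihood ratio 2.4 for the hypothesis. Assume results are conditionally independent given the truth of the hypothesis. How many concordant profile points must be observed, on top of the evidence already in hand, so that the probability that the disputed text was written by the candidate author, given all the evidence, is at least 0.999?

12

Prior odds = 1/24.
Combined Bayes factor of the evidence already in hand = 0.1 × 7 = 0.7.
Odds after that evidence = (1/24) × 0.7 = 7/240.
Target odds = 0.999/0.001 = 999.
Need 2.4ⁿ ≥ 999 ÷ (7/240) = 239760/7.
2.4¹¹ ≈15216.8 falls short of 239760/7 but 2.4¹² ≈36520.3 reaches it, so n = 12.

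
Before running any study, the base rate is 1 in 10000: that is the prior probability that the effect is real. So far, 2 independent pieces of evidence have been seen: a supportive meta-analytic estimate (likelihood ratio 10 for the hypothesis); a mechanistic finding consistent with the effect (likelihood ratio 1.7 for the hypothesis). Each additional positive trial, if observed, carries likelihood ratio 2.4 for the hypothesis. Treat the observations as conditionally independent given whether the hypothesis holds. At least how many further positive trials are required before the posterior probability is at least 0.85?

10

Prior odds = 0.0001/0.9999 = 1/9999.
Combined Bayes factor of the evidence already in hand = 10 × 1.7 = 17.
Odds after that evidence = (1/9999) × 17 = 17/9999.
Target odds = 0.85/0.15 = 17/3.
Need 2.4ⁿ ≥ 17/3 ÷ (17/9999) = 3333.
2.4⁹ ≈2641.81 falls short of 3333 but 2.4¹⁰ ≈6340.34 reaches it, so n = 10.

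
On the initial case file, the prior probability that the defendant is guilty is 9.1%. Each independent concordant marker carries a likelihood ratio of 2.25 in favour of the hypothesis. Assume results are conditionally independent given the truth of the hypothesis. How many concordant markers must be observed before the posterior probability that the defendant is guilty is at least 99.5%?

10

Prior odds: 0.091 ÷ 0.909 = 91/909.
Likelihood ratio per concordant marker = 2.25.
Target odds: 0.995 ÷ 0.005 = 199.
Require 2.25ⁿ ≥ 199 ÷ (91/909) = 180891/91.
2.25⁹ = 387420489/262144 falls short of 180891/91 but 2.25¹⁰ ≈3325.26 reaches it, so n = 10.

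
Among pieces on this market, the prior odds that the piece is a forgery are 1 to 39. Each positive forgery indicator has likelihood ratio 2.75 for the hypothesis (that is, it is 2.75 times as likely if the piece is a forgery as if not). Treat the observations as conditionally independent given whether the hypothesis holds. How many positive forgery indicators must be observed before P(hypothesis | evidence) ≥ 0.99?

9

Prior odds = 1/39.
Likelihood ratio per positive forgery indicator = 2.75.
Target odds: 0.99 ÷ 0.01 = 99.
Need (1/39) × 2.75ⁿ ≥ 99, i.e. 2.75ⁿ ≥ 3861.
2.75⁸ = 214358881/65536 falls short of 3861 but 2.75⁹ ≈8994.86 reaches it, so n = 9.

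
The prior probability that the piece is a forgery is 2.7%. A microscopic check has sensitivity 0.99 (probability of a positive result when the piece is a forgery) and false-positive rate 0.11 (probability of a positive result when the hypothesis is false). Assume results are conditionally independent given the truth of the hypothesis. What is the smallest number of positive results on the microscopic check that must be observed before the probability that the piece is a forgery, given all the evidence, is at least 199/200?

5

Prior odds = 0.027/0.973 = 27/973.
Likelihood ratio of a positive result = 0.99/0.11 = 9.
Target odds: 0.995 ÷ 0.005 = 199.
Require 9ⁿ ≥ 199 ÷ (27/973) = 193627/27.
9⁴ = 6561 falls short of 193627/27 but 9⁵ = 59049 reaches it, so n = 5.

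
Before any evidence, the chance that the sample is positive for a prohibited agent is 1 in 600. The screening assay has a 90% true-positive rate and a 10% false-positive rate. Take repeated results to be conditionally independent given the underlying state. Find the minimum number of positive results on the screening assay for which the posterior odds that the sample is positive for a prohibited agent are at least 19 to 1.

5

Prior odds: (1/600) ÷ (599/600) = 1/599.
Likelihood ratio of a positive result = 0.9/0.1 = 9.
Target odds = 19.
Need (1/599) × 9ⁿ ≥ 19, i.e. 9ⁿ ≥ 11381.
9⁴ = 6561 falls short of 11381 but 9⁵ = 59049 reaches it, so n = 5.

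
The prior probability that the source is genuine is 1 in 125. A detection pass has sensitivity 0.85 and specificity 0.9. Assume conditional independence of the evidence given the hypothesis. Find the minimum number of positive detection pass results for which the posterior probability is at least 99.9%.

Prior odds = 0.008/0.992 = 1/124.
False-positive rate = 1 − 0.9 = 0.1; likelihood ratio of a positive = 0.85/0.1 = 8.5.
Target posterior odds = 0.999/0.001 = 999.
Require 8.5ⁿ ≥ 999 ÷ (1/124) = 123876.
8.5⁵ = 44370.53125 falls short of 123876 but 8.5⁶ = 24137569/64 reaches it, so n = 6.

6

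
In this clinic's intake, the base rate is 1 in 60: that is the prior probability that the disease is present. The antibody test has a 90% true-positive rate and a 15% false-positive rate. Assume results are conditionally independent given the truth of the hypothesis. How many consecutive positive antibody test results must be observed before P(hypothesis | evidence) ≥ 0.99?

5

Prior odds: (1/60) ÷ (59/60) = 1/59.
Likelihood ratio of a positive result = 0.9/0.15 = 6.
Target posterior odds = 0.99/0.01 = 99.
Require 6ⁿ ≥ 99 ÷ (1/59) = 5841.
6⁴ = 1296 falls short of 5841 but 6⁵ = 7776 reaches it, so n = 5.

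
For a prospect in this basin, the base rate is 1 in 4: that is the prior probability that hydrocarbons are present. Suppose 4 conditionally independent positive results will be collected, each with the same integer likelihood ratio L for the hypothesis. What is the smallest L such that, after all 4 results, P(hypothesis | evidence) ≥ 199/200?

5

Prior odds = 0.25/0.75 = 1/3.
Target odds = 0.995/0.005 = 199.
Need L⁴ ≥ 199 ÷ (1/3) = 597.
4⁴ = 256 < 597 ≤ 625 = 5⁴, so L = 5.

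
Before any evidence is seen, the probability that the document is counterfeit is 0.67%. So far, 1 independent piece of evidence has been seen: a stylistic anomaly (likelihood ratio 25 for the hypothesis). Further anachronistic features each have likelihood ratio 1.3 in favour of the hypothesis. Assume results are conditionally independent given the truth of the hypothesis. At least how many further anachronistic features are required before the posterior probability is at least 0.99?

Prior odds = 0.0067/0.9933 = 67/9933.
Bayes factor of the evidence already in hand = 25.
Odds after that evidence = (67/9933) × 25 = 1675/9933.
Target odds = 0.99/0.01 = 99.
Need 1.3ⁿ ≥ 99 ÷ (1675/9933) = 983367/1675.
1.3²⁴ ≈542.801 falls short of 983367/1675 but 1.3²⁵ ≈705.641 reaches it, so n = 25.

25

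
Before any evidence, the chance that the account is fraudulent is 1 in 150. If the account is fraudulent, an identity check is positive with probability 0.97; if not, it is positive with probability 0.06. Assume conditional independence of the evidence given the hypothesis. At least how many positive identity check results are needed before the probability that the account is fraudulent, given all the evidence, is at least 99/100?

Prior odds = (1/150)/(149/150) = 1/149.
Likelihood ratio of a positive = 0.97/0.06 = 97/6.
Target posterior odds = 0.99/0.01 = 99.
Require (97/6)ⁿ ≥ 99 ÷ (1/149) = 14751.
(97/6)³ = 912673/216 falls short of 14751 but (97/6)⁴ = 88529281/1296 reaches it, so n = 4.

4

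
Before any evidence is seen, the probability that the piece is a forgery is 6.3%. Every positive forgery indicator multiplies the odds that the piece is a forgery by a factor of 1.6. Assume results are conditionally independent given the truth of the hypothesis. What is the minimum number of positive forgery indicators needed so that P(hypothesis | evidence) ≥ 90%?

Prior odds: 0.063 ÷ 0.937 = 63/937.
Likelihood ratio per positive forgery indicator = 1.6.
Target odds: 0.9 ÷ 0.1 = 9.
Need (63/937) × 1.6ⁿ ≥ 9, i.e. 1.6ⁿ ≥ 937/7.
1.6¹⁰ ≈109.951 falls short of 937/7 but 1.6¹¹ ≈175.922 reaches it, so n = 11.

11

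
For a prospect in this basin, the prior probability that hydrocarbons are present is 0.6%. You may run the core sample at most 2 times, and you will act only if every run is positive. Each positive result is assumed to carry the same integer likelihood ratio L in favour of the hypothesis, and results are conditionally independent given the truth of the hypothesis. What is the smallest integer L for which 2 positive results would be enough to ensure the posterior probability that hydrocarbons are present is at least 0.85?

31

Prior odds = 0.006/0.994 = 3/497.
Target odds = 0.85/0.15 = 17/3.
Need L² ≥ 17/3 ÷ (3/497) = 8449/9.
30² = 900 < 8449/9 ≤ 961 = 31², so L = 31.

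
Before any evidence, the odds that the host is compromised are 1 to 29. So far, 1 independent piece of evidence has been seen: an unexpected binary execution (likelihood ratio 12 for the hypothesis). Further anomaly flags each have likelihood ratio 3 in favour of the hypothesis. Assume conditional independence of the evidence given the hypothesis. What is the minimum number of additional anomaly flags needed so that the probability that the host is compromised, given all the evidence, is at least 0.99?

5

Prior odds = 1/29.
Bayes factor of the evidence already in hand = 12.
Odds after that evidence = (1/29) × 12 = 12/29.
Target odds = 0.99/0.01 = 99.
Need 3ⁿ ≥ 99 ÷ (12/29) = 239.25.
3⁴ = 81 falls short of 239.25 but 3⁵ = 243 reaches it, so n = 5.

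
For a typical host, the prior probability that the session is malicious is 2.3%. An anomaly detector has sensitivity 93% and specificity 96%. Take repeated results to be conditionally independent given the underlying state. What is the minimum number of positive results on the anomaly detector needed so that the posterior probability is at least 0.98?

3

Prior odds = 0.023/0.977 = 23/977.
False-positive rate = 1 − 0.96 = 0.04; likelihood ratio of a positive = 0.93/0.04 = 23.25.
Target posterior odds = 0.98/0.02 = 49.
Require 23.25ⁿ ≥ 49 ÷ (23/977) = 47873/23.
23.25² = 540.5625 falls short of 47873/23 but 23.25³ = 804357/64 reaches it, so n = 3.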